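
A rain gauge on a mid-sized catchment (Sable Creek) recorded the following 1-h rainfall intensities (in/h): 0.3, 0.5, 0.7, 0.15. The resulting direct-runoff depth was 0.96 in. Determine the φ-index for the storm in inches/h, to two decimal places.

Only the 3 blocks with intensity above φ contribute runoff: 0.3, 0.5, 0.7 in/h.
Σ(I−φ)·Δt = d  ⇒  (0.3+0.5+0.7 − 3φ)·1 = 0.96
φ = (1.500 − 0.96/1) / 3 = 0.18 in/h.

φ ≈ 0.18 in/h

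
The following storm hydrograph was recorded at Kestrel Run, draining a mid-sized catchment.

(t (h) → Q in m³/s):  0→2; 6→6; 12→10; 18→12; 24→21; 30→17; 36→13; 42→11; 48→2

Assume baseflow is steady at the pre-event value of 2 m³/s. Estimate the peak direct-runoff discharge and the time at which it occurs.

Subtracting baseflow gives direct-runoff ordinates: 0.0, 4.0, 8.0, 10.0, 19.0, 15.0, 11.0, 9.0, 0.0 m³/s.
The maximum is 19.0 m³/s, occurring at the reading for t = 24 h.

Q_p = 19.0 m³/s at t = 24 h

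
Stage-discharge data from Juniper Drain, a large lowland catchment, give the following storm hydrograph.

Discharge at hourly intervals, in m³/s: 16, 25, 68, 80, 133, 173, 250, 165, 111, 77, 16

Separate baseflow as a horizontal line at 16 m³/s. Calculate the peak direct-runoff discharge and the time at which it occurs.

Subtracting baseflow gives direct-runoff ordinates: 0.0, 9.0, 52.0, 64.0, 117.0, 157.0, 234.0, 149.0, 95.0, 61.0, 0.0 m³/s.
The maximum is 234.0 m³/s, occurring at the reading for t = 6 h.

Q_p = 234.0 m³/s at t = 6 h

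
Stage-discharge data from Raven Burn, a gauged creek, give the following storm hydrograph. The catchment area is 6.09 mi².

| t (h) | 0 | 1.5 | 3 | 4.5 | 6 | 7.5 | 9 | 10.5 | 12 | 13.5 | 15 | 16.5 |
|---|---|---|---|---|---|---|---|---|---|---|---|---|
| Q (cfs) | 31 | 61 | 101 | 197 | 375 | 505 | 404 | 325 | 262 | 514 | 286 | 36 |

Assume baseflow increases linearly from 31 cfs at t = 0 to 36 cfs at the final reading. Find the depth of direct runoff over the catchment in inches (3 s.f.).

d ≈ 1.03 in

Direct runoff: 0.00, 29.55, 69.09, 164.64, 342.18, 471.73, 370.27, 290.82, 227.36, 478.91, 250.45, 0.00 cfs; ΣQ_DR = 2695 cfs.
V = ΣQ_DR · Δt = 2695 × 5400 s = 1.455 × 10^7 ft³.
Over A = 6.09 mi², depth = V / A = 1.03 in.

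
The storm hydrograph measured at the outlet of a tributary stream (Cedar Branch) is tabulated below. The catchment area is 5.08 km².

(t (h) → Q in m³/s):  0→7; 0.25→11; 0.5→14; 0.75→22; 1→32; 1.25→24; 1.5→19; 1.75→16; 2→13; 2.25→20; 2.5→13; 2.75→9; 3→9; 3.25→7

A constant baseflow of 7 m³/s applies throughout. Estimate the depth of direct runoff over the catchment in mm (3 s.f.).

d ≈ 20.9 mm

Direct runoff: 0.0, 4.0, 7.0, 15.0, 25.0, 17.0, 12.0, 9.0, 6.0, 13.0, 6.0, 2.0, 2.0, 0.0 m³/s; ΣQ_DR = 118.0 m³/s.
V = ΣQ_DR · Δt = 118.0 × 900 s = 1.062 × 10^5 m³.
Over A = 5.08 km², depth = V / A = 20.9 mm.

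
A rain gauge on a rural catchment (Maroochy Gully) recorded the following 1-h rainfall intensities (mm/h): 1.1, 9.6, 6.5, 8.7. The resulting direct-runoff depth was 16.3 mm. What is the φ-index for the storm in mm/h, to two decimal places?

φ ≈ 2.83 mm/h

Only the 3 blocks with intensity above φ contribute runoff: 9.6, 6.5, 8.7 mm/h.
Σ(I−φ)·Δt = d  ⇒  (9.6+6.5+8.7 − 3φ)·1 = 16.3
φ = (24.80 − 16.3/1) / 3 = 2.83 mm/h.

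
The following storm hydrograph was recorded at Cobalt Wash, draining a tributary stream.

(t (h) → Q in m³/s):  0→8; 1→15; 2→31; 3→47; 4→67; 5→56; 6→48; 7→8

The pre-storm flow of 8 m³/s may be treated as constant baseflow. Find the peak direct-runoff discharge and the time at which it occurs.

Q_p = 59.0 m³/s at t = 4 h

Subtracting baseflow gives direct-runoff ordinates: 0.0, 7.0, 23.0, 39.0, 59.0, 48.0, 40.0, 0.0 m³/s.
The maximum is 59.0 m³/s, occurring at the reading for t = 4 h.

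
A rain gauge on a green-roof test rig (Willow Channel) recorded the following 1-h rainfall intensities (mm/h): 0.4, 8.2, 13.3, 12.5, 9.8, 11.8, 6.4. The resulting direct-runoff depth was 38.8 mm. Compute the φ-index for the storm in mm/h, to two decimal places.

φ ≈ 3.87 mm/h

Only the 6 blocks with intensity above φ contribute runoff: 8.2, 13.3, 12.5, 9.8, 11.8, 6.4 mm/h.
Σ(I−φ)·Δt = d  ⇒  (8.2+13.3+12.5+9.8+11.8+6.4 − 6φ)·1 = 38.8
φ = (62.00 − 38.8/1) / 6 = 3.87 mm/h.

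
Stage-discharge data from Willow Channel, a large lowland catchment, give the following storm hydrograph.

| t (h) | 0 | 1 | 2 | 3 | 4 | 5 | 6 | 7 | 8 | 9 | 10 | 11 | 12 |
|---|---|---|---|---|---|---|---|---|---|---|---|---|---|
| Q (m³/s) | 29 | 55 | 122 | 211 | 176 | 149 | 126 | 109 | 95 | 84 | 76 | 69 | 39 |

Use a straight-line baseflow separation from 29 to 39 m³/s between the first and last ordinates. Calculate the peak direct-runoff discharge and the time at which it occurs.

Subtracting baseflow gives direct-runoff ordinates: 0.00, 25.17, 91.33, 179.50, 143.67, 115.83, 92.00, 74.17, 59.33, 47.50, 38.67, 30.83, 0.00 m³/s.
The maximum is 179.50 m³/s, occurring at the reading for t = 3 h.

Q_p = 179.50 m³/s at t = 3 h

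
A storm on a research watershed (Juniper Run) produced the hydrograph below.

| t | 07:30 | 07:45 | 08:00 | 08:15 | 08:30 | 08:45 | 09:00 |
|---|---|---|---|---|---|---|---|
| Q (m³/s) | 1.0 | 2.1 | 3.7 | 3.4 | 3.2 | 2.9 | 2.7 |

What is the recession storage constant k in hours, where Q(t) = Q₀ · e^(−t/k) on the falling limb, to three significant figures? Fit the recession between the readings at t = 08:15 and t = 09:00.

On the falling limb, Q drops from 3.4 to 2.7 m³/s between t = 08:15 and t = 09:00 (Δt = 0.75 h).
k = −Δt / ln(Q₂/Q₁) = −0.75 / ln(2.7/3.4) = 3.25 h.

k ≈ 3.25 h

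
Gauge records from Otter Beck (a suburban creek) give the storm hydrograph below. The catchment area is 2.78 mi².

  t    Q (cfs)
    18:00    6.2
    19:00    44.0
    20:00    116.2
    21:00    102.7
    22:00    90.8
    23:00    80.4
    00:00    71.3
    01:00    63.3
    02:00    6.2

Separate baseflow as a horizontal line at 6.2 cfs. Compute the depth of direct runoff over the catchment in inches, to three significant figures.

Direct runoff: 0.0, 37.8, 110.0, 96.5, 84.6, 74.2, 65.1, 57.1, 0.0 cfs; ΣQ_DR = 525.3 cfs.
V = ΣQ_DR · Δt = 525.3 × 3600 s = 1.891 × 10^6 ft³.
Over A = 2.78 mi², depth = V / A = 0.293 in.

d ≈ 0.293 in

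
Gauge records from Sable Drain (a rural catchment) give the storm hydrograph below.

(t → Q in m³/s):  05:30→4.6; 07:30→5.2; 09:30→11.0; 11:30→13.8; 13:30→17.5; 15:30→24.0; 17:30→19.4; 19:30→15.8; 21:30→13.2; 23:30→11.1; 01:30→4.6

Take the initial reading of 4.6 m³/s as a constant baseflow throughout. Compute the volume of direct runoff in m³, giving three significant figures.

Direct-runoff ordinates (Q − Q_b): 0.0, 0.6, 6.4, 9.2, 12.9, 19.4, 14.8, 11.2, 8.6, 6.5, 0.0 m³/s.
ΣQ_DR = 89.60 m³/s.
With Δt = 2 h = 7200 s, V = ΣQ_DR · Δt = 89.60 × 7200 = 6.45 × 10^5 m³.

V ≈ 6.45 × 10^5 m³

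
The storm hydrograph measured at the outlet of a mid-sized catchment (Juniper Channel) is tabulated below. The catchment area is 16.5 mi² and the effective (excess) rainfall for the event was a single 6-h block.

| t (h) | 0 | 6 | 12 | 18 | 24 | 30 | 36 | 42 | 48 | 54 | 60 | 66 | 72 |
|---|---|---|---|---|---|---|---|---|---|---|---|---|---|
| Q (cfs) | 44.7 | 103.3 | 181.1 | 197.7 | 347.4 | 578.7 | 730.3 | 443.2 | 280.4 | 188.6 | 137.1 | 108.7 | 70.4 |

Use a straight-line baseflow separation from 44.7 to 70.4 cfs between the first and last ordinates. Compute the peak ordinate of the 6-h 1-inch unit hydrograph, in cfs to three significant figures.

Direct runoff: 0.00, 56.46, 132.12, 146.57, 294.13, 523.29, 672.75, 383.51, 218.57, 124.62, 70.98, 40.44, 0.00 cfs; ΣQ_DR = 2663 cfs, peak = 672.75 cfs.
Runoff depth d = ΣQ_DR·Δt / A = 2663 × 21600 / (16.5 mi²) = 1.501 in.
The 1-inch UH is the DRH scaled by (1 in)/d, so U_p = 672.75 × 1/1.501 = 448 cfs.

U_p ≈ 448 cfs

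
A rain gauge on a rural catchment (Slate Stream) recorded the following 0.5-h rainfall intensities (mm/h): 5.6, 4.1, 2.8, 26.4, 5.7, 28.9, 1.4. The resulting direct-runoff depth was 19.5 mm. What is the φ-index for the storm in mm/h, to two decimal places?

Only the 2 blocks with intensity above φ contribute runoff: 26.4, 28.9 mm/h.
Σ(I−φ)·Δt = d  ⇒  (26.4+28.9 − 2φ)·0.5 = 19.5
φ = (55.30 − 19.5/0.5) / 2 = 8.15 mm/h.

φ ≈ 8.15 mm/h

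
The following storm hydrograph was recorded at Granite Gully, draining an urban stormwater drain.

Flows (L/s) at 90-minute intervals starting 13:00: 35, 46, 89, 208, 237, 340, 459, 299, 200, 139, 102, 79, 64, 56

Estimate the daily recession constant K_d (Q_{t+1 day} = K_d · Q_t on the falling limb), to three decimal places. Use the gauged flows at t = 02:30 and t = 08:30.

K_d ≈ 0.026

Between t = 02:30 and t = 08:30 the flow falls from 139 to 56 L/s over 4×1.5 h = 6 h.
Per-interval ratio K = (56/139)^(1/4) = 0.7967; K_d = K^(24/1.5) = 0.026.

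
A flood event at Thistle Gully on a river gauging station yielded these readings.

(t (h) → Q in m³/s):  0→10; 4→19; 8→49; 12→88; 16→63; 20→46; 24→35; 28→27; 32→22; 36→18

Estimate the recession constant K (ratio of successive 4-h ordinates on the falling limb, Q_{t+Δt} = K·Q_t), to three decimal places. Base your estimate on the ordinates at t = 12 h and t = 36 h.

K ≈ 0.768

Using the recession-limb readings at t = 12 h and t = 36 h: Q falls from 88 to 18 m³/s over 6 intervals.
K = (Q₂/Q₁)^(1/6) = (18/88)^(1/6) = 0.768.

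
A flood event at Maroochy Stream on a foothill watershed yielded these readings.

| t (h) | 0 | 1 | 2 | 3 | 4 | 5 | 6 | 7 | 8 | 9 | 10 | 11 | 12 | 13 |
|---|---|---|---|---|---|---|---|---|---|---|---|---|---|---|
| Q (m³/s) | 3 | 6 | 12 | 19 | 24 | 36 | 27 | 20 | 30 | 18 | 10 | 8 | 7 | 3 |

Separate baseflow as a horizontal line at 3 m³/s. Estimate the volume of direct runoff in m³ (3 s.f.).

V ≈ 6.52 × 10^5 m³

Direct-runoff ordinates (Q − Q_b): 0.0, 3.0, 9.0, 16.0, 21.0, 33.0, 24.0, 17.0, 27.0, 15.0, 7.0, 5.0, 4.0, 0.0 m³/s.
ΣQ_DR = 181.0 m³/s.
With Δt = 1 h = 3600 s, V = ΣQ_DR · Δt = 181.0 × 3600 = 6.52 × 10^5 m³.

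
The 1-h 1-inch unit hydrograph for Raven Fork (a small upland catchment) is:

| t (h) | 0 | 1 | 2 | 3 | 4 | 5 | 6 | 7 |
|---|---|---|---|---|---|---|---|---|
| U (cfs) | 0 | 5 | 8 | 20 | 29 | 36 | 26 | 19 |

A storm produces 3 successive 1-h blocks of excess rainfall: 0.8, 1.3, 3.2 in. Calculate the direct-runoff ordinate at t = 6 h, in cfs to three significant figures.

Q ≈ 160 cfs

By discrete convolution, Q_j = Σ (P_i / 1 in) · U_{j−i}.
At t = 6 h (j=6): Q = (0.8/1)·26 + (1.3/1)·36 + (3.2/1)·29 = 160 cfs.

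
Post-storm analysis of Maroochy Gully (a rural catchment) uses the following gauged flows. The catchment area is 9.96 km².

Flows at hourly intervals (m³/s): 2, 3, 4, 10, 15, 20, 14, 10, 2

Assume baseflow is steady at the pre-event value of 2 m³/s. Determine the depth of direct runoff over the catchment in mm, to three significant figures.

d ≈ 22.4 mm

Direct runoff: 0.0, 1.0, 2.0, 8.0, 13.0, 18.0, 12.0, 8.0, 0.0 m³/s; ΣQ_DR = 62.00 m³/s.
V = ΣQ_DR · Δt = 62.00 × 3600 s = 2.232 × 10^5 m³.
Over A = 9.96 km², depth = V / A = 22.4 mm.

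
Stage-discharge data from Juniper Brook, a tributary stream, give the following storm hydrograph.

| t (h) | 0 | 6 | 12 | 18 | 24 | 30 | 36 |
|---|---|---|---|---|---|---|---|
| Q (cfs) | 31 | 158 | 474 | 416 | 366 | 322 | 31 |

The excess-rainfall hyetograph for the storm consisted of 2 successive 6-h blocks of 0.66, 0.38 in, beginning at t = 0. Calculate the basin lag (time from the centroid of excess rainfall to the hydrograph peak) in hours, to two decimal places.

Centroid of excess rainfall: t_c = Σ P_i·t̄_i / ΣP_i = 5.1923 h (block centres at 3, 9 h).
Hydrograph peak occurs at t = 12 h, so basin lag t_L = 12 − 5.1923 = 6.81 h.

t_L ≈ 6.81 h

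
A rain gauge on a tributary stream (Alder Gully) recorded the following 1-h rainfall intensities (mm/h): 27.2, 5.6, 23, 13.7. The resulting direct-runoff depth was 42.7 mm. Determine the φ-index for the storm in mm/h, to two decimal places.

φ ≈ 7.07 mm/h

Only the 3 blocks with intensity above φ contribute runoff: 27.2, 23, 13.7 mm/h.
Σ(I−φ)·Δt = d  ⇒  (27.2+23+13.7 − 3φ)·1 = 42.7
φ = (63.90 − 42.7/1) / 3 = 7.07 mm/h.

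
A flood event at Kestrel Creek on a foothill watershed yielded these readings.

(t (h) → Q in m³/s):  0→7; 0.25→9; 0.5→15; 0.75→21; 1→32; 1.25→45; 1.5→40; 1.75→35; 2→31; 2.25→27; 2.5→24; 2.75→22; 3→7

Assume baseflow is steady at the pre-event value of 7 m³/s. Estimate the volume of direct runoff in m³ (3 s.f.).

V ≈ 2.02 × 10^5 m³

Direct-runoff ordinates (Q − Q_b): 0.0, 2.0, 8.0, 14.0, 25.0, 38.0, 33.0, 28.0, 24.0, 20.0, 17.0, 15.0, 0.0 m³/s.
ΣQ_DR = 224.0 m³/s.
With Δt = 0.25 h = 900 s, V = ΣQ_DR · Δt = 224.0 × 900 = 2.02 × 10^5 m³.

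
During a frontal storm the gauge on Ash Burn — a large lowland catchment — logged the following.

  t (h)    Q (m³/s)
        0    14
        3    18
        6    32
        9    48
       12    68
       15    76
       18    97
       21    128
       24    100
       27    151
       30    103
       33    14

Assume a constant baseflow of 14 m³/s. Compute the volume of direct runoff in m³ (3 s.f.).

Direct-runoff ordinates (Q − Q_b): 0.0, 4.0, 18.0, 34.0, 54.0, 62.0, 83.0, 114.0, 86.0, 137.0, 89.0, 0.0 m³/s.
ΣQ_DR = 681.0 m³/s.
With Δt = 3 h = 10800 s, V = ΣQ_DR · Δt = 681.0 × 10800 = 7.35 × 10^6 m³.

V ≈ 7.35 × 10^6 m³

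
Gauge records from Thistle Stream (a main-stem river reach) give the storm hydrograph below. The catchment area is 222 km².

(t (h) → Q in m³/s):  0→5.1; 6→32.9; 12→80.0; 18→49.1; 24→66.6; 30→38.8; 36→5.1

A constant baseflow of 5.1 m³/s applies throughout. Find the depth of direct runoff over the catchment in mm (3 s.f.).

d ≈ 23.5 mm

Direct runoff: 0.0, 27.8, 74.9, 44.0, 61.5, 33.7, 0.0 m³/s; ΣQ_DR = 241.9 m³/s.
V = ΣQ_DR · Δt = 241.9 × 21600 s = 5.225 × 10^6 m³.
Over A = 222 km², depth = V / A = 23.5 mm.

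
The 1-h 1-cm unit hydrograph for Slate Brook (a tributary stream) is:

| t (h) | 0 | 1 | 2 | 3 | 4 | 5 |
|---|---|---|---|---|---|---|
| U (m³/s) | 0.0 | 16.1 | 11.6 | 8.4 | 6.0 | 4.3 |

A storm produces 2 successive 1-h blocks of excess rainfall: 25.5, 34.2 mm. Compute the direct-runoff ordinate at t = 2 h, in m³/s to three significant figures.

Q ≈ 84.6 m³/s

By discrete convolution, Q_j = Σ (P_i / 10 mm) · U_{j−i}.
At t = 2 h (j=2): Q = (25.5/10)·11.6 + (34.2/10)·16.1 = 84.6 m³/s.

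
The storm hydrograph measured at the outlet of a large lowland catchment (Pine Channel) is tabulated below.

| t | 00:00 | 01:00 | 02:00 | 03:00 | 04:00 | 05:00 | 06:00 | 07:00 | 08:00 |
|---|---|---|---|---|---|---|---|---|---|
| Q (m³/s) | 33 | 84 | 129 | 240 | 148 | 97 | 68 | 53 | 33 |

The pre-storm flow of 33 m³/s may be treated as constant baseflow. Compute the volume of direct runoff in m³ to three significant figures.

Direct-runoff ordinates (Q − Q_b): 0.0, 51.0, 96.0, 207.0, 115.0, 64.0, 35.0, 20.0, 0.0 m³/s.
ΣQ_DR = 588.0 m³/s.
With Δt = 1 h = 3600 s, V = ΣQ_DR · Δt = 588.0 × 3600 = 2.12 × 10^6 m³.

V ≈ 2.12 × 10^6 m³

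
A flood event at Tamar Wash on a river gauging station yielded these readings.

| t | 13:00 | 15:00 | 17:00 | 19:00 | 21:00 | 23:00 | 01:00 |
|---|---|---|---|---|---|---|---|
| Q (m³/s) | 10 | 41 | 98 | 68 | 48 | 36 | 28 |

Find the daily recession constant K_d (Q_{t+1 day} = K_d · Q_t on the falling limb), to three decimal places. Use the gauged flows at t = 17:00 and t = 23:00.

Between t = 17:00 and t = 23:00 the flow falls from 98 to 36 m³/s over 3×2 h = 6 h.
Per-interval ratio K = (36/98)^(1/3) = 0.7162; K_d = K^(24/2) = 0.018.

K_d ≈ 0.018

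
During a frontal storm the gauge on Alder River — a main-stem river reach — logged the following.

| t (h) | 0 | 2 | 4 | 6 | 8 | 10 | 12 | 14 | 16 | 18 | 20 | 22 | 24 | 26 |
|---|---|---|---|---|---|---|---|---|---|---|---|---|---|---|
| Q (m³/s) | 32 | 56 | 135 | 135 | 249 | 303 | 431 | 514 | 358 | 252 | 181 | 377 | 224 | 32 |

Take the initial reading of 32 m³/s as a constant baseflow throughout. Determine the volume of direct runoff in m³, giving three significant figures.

V ≈ 2.04 × 10^7 m³

Direct-runoff ordinates (Q − Q_b): 0.0, 24.0, 103.0, 103.0, 217.0, 271.0, 399.0, 482.0, 326.0, 220.0, 149.0, 345.0, 192.0, 0.0 m³/s.
ΣQ_DR = 2831 m³/s.
With Δt = 2 h = 7200 s, V = ΣQ_DR · Δt = 2831 × 7200 = 2.04 × 10^7 m³.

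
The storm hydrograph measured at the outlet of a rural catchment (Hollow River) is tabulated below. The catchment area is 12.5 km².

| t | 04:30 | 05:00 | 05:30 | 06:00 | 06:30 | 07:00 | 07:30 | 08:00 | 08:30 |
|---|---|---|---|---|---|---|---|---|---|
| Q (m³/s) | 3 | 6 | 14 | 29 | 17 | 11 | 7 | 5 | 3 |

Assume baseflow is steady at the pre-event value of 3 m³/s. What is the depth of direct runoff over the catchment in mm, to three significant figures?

Direct runoff: 0.0, 3.0, 11.0, 26.0, 14.0, 8.0, 4.0, 2.0, 0.0 m³/s; ΣQ_DR = 68.00 m³/s.
V = ΣQ_DR · Δt = 68.00 × 1800 s = 1.224 × 10^5 m³.
Over A = 12.5 km², depth = V / A = 9.79 mm.

d ≈ 9.79 mm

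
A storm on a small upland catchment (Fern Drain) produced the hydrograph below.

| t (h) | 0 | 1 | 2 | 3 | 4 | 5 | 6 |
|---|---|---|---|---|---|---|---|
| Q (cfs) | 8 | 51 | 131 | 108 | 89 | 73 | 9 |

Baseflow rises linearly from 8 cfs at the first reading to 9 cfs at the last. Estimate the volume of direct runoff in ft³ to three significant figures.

V ≈ 1.47 × 10^6 ft³

Direct-runoff ordinates (Q − Q_b): 0.00, 42.83, 122.67, 99.50, 80.33, 64.17, 0.00 cfs.
ΣQ_DR = 409.5 cfs.
With Δt = 1 h = 3600 s, V = ΣQ_DR · Δt = 409.5 × 3600 = 1.47 × 10^6 ft³.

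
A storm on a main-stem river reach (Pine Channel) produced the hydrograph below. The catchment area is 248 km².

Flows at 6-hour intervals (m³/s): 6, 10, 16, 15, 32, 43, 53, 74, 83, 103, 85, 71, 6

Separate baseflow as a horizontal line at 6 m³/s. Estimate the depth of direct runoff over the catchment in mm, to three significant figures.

Direct runoff: 0.0, 4.0, 10.0, 9.0, 26.0, 37.0, 47.0, 68.0, 77.0, 97.0, 79.0, 65.0, 0.0 m³/s; ΣQ_DR = 519.0 m³/s.
V = ΣQ_DR · Δt = 519.0 × 21600 s = 1.121 × 10^7 m³.
Over A = 248 km², depth = V / A = 45.2 mm.

d ≈ 45.2 mm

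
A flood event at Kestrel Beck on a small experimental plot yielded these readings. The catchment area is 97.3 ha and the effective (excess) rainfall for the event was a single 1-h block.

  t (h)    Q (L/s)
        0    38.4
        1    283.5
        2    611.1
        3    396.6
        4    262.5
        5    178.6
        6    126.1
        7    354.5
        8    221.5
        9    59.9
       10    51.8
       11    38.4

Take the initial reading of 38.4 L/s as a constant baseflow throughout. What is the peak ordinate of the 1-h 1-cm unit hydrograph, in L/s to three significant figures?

U_p ≈ 716 L/s

Direct runoff: 0.0, 245.1, 572.7, 358.2, 224.1, 140.2, 87.7, 316.1, 183.1, 21.5, 13.4, 0.0 L/s; ΣQ_DR = 2162 L/s, peak = 572.7 L/s.
Runoff depth d = ΣQ_DR·Δt / A = 2162 × 3600 / (97.3 ha) = 8.000 mm.
The 1-cm UH is the DRH scaled by (10 mm)/d, so U_p = 572.7 × 10/8.000 = 716 L/s.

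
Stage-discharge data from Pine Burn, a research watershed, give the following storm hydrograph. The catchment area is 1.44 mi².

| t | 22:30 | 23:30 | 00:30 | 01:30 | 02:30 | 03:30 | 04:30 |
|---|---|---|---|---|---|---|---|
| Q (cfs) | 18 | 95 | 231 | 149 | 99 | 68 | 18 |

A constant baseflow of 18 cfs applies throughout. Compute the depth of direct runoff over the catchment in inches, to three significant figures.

d ≈ 0.594 in

Direct runoff: 0.0, 77.0, 213.0, 131.0, 81.0, 50.0, 0.0 cfs; ΣQ_DR = 552.0 cfs.
V = ΣQ_DR · Δt = 552.0 × 3600 s = 1.987 × 10^6 ft³.
Over A = 1.44 mi², depth = V / A = 0.594 in.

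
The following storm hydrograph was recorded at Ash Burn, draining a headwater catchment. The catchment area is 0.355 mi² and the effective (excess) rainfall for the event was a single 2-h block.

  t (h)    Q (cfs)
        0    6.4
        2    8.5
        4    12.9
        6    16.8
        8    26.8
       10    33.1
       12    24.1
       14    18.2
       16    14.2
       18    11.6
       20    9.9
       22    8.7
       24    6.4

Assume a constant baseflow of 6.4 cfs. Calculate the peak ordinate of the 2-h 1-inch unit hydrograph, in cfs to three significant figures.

U_p ≈ 26.7 cfs

Direct runoff: 0.0, 2.1, 6.5, 10.4, 20.4, 26.7, 17.7, 11.8, 7.8, 5.2, 3.5, 2.3, 0.0 cfs; ΣQ_DR = 114.4 cfs, peak = 26.7 cfs.
Runoff depth d = ΣQ_DR·Δt / A = 114.4 × 7200 / (0.355 mi²) = 0.9987 in.
The 1-inch UH is the DRH scaled by (1 in)/d, so U_p = 26.7 × 1/0.9987 = 26.7 cfs.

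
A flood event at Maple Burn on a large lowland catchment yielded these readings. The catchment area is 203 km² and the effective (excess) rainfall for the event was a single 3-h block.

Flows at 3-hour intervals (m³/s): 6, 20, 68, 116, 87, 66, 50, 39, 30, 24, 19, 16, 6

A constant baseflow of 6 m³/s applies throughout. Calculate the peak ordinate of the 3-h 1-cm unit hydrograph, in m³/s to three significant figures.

U_p ≈ 44.1 m³/s

Direct runoff: 0.0, 14.0, 62.0, 110.0, 81.0, 60.0, 44.0, 33.0, 24.0, 18.0, 13.0, 10.0, 0.0 m³/s; ΣQ_DR = 469.0 m³/s, peak = 110.0 m³/s.
Runoff depth d = ΣQ_DR·Δt / A = 469.0 × 10800 / (203 km²) = 24.95 mm.
The 1-cm UH is the DRH scaled by (10 mm)/d, so U_p = 110.0 × 10/24.95 = 44.1 m³/s.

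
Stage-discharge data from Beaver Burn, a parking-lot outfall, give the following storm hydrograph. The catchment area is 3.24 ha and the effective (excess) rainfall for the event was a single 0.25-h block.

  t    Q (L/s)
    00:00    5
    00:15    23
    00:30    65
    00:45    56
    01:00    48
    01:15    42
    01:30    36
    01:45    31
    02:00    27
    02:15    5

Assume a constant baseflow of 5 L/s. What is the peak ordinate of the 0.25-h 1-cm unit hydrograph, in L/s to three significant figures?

U_p ≈ 75.0 L/s

Direct runoff: 0.0, 18.0, 60.0, 51.0, 43.0, 37.0, 31.0, 26.0, 22.0, 0.0 L/s; ΣQ_DR = 288.0 L/s, peak = 60.0 L/s.
Runoff depth d = ΣQ_DR·Δt / A = 288.0 × 900 / (3.24 ha) = 8.000 mm.
The 1-cm UH is the DRH scaled by (10 mm)/d, so U_p = 60.0 × 10/8.000 = 75.0 L/s.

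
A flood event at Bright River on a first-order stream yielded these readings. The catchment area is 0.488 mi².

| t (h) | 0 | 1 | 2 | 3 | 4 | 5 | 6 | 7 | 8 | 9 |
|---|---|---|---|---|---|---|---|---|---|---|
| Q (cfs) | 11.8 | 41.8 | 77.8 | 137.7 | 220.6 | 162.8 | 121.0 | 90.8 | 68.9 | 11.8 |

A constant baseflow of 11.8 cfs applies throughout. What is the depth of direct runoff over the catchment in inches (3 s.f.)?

Direct runoff: 0.0, 30.0, 66.0, 125.9, 208.8, 151.0, 109.2, 79.0, 57.1, 0.0 cfs; ΣQ_DR = 827.0 cfs.
V = ΣQ_DR · Δt = 827.0 × 3600 s = 2.977 × 10^6 ft³.
Over A = 0.488 mi², depth = V / A = 2.63 in.

d ≈ 2.63 in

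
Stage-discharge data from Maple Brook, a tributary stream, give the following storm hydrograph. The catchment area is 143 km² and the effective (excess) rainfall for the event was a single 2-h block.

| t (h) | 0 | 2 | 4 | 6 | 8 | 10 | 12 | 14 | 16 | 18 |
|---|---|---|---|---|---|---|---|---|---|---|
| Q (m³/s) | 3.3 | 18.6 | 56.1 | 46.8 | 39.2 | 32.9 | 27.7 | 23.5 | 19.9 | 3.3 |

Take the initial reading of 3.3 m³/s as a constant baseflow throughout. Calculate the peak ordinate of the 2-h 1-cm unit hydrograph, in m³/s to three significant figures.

Direct runoff: 0.0, 15.3, 52.8, 43.5, 35.9, 29.6, 24.4, 20.2, 16.6, 0.0 m³/s; ΣQ_DR = 238.3 m³/s, peak = 52.8 m³/s.
Runoff depth d = ΣQ_DR·Δt / A = 238.3 × 7200 / (143 km²) = 12.00 mm.
The 1-cm UH is the DRH scaled by (10 mm)/d, so U_p = 52.8 × 10/12.00 = 44.0 m³/s.

U_p ≈ 44.0 m³/s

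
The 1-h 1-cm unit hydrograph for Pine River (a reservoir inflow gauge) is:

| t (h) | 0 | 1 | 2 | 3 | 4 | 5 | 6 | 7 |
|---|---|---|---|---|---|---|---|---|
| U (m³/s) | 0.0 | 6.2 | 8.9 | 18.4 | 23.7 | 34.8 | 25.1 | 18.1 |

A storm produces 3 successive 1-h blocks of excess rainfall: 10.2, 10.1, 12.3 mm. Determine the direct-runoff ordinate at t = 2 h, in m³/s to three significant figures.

Q ≈ 15.3 m³/s

By discrete convolution, Q_j = Σ (P_i / 10 mm) · U_{j−i}.
At t = 2 h (j=2): Q = (10.2/10)·8.9 + (10.1/10)·6.2 + (12.3/10)·0.0 = 15.3 m³/s.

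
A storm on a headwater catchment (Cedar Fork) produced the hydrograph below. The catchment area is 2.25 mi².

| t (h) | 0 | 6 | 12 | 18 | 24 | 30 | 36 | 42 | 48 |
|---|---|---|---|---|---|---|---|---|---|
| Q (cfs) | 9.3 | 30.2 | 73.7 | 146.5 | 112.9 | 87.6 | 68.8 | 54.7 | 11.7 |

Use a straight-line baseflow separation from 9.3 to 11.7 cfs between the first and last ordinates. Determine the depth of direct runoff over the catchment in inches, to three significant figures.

d ≈ 2.07 in

Direct runoff: 0.00, 20.60, 63.80, 136.30, 102.40, 76.80, 57.70, 43.30, 0.00 cfs; ΣQ_DR = 500.9 cfs.
V = ΣQ_DR · Δt = 500.9 × 21600 s = 1.082 × 10^7 ft³.
Over A = 2.25 mi², depth = V / A = 2.07 in.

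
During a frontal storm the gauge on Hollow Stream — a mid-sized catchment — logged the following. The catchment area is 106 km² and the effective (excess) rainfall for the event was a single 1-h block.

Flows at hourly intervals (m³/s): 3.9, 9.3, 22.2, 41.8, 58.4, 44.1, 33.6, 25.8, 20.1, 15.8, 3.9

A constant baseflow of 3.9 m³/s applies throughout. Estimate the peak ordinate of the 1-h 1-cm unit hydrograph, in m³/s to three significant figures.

U_p ≈ 68.0 m³/s

Direct runoff: 0.0, 5.4, 18.3, 37.9, 54.5, 40.2, 29.7, 21.9, 16.2, 11.9, 0.0 m³/s; ΣQ_DR = 236.0 m³/s, peak = 54.5 m³/s.
Runoff depth d = ΣQ_DR·Δt / A = 236.0 × 3600 / (106 km²) = 8.015 mm.
The 1-cm UH is the DRH scaled by (10 mm)/d, so U_p = 54.5 × 10/8.015 = 68.0 m³/s.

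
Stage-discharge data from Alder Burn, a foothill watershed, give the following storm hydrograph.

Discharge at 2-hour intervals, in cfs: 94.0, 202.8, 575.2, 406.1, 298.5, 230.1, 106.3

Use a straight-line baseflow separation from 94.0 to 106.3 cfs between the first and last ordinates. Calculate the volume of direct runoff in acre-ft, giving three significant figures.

Direct-runoff ordinates (Q − Q_b): 0.00, 106.75, 477.10, 305.95, 196.30, 125.85, 0.00 cfs.
ΣQ_DR = 1212 cfs.
With Δt = 2 h = 7200 s, V = ΣQ_DR · Δt = 1212 × 7200 = 8.73 × 10^6 ft³ = 200 acre-ft.

V ≈ 200 acre-ft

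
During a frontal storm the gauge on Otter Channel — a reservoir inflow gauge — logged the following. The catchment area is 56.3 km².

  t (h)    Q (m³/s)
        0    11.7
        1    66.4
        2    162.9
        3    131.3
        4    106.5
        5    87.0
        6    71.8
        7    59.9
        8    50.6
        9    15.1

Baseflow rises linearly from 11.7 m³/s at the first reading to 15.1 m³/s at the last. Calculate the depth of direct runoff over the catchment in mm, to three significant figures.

Direct runoff: 0.00, 54.32, 150.44, 118.47, 93.29, 73.41, 57.83, 45.56, 35.88, 0.00 m³/s; ΣQ_DR = 629.2 m³/s.
V = ΣQ_DR · Δt = 629.2 × 3600 s = 2.265 × 10^6 m³.
Over A = 56.3 km², depth = V / A = 40.2 mm.

d ≈ 40.2 mm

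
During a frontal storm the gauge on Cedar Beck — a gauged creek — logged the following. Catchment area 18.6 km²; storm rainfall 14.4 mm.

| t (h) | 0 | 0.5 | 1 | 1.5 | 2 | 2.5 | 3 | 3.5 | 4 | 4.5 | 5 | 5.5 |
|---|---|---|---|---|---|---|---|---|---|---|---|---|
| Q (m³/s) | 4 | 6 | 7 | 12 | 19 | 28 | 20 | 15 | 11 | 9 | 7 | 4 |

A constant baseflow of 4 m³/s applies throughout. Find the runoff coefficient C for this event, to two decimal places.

ΣQ_DR = 94.00 m³/s; V = ΣQ_DR·Δt = 1.692 × 10^5 m³.
Runoff depth d = V / A = 9.097 mm.
C = d / P = 9.097 / 14.4 = 0.63.

C ≈ 0.63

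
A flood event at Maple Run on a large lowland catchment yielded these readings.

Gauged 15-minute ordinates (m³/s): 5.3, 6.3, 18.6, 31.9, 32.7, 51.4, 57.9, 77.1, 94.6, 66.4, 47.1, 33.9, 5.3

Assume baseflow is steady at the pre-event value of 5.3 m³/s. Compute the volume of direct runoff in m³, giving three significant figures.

V ≈ 4.14 × 10^5 m³

Direct-runoff ordinates (Q − Q_b): 0.0, 1.0, 13.3, 26.6, 27.4, 46.1, 52.6, 71.8, 89.3, 61.1, 41.8, 28.6, 0.0 m³/s.
ΣQ_DR = 459.6 m³/s.
With Δt = 0.25 h = 900 s, V = ΣQ_DR · Δt = 459.6 × 900 = 4.14 × 10^5 m³.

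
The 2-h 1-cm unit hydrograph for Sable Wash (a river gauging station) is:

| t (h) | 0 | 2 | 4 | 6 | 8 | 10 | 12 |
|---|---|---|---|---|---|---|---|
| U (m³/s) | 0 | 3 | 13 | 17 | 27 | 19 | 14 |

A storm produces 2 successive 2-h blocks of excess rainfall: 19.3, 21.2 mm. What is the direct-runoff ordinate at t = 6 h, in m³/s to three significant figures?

Q ≈ 60.4 m³/s

By discrete convolution, Q_j = Σ (P_i / 10 mm) · U_{j−i}.
At t = 6 h (j=3): Q = (19.3/10)·17 + (21.2/10)·13 = 60.4 m³/s.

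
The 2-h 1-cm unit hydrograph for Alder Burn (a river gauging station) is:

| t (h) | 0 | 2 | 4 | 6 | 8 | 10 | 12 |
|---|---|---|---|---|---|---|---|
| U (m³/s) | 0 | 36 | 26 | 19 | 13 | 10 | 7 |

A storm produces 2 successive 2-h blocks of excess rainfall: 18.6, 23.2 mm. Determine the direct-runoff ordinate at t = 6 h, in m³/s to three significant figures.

Q ≈ 95.7 m³/s

By discrete convolution, Q_j = Σ (P_i / 10 mm) · U_{j−i}.
At t = 6 h (j=3): Q = (18.6/10)·19 + (23.2/10)·26 = 95.7 m³/s.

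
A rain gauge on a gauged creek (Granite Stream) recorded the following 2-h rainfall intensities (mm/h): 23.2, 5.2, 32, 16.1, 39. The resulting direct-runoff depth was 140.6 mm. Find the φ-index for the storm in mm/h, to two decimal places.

φ ≈ 10.00 mm/h

Only the 4 blocks with intensity above φ contribute runoff: 23.2, 32, 16.1, 39 mm/h.
Σ(I−φ)·Δt = d  ⇒  (23.2+32+16.1+39 − 4φ)·2 = 140.6
φ = (110.3 − 140.6/2) / 4 = 10.00 mm/h.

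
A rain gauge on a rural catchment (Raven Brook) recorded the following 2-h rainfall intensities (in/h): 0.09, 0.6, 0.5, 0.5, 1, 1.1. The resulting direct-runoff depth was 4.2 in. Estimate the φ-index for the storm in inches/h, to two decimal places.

Only the 5 blocks with intensity above φ contribute runoff: 0.6, 0.5, 0.5, 1, 1.1 in/h.
Σ(I−φ)·Δt = d  ⇒  (0.6+0.5+0.5+1+1.1 − 5φ)·2 = 4.2
φ = (3.700 − 4.2/2) / 5 = 0.32 in/h.

φ ≈ 0.32 in/h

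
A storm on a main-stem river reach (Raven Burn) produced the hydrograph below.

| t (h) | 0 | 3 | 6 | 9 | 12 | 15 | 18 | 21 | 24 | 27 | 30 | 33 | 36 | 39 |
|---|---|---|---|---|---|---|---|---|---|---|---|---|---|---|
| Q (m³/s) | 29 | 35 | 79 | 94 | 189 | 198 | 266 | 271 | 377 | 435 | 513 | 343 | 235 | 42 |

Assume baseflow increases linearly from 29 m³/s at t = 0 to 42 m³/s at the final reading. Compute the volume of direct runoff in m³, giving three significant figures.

V ≈ 2.82 × 10^7 m³

Direct-runoff ordinates (Q − Q_b): 0.00, 5.00, 48.00, 62.00, 156.00, 164.00, 231.00, 235.00, 340.00, 397.00, 474.00, 303.00, 194.00, 0.00 m³/s.
ΣQ_DR = 2609 m³/s.
With Δt = 3 h = 10800 s, V = ΣQ_DR · Δt = 2609 × 10800 = 2.82 × 10^7 m³.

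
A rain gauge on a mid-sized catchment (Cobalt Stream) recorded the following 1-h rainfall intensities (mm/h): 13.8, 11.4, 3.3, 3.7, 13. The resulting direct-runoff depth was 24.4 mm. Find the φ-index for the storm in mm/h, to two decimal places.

Only the 3 blocks with intensity above φ contribute runoff: 13.8, 11.4, 13 mm/h.
Σ(I−φ)·Δt = d  ⇒  (13.8+11.4+13 − 3φ)·1 = 24.4
φ = (38.20 − 24.4/1) / 3 = 4.60 mm/h.

φ ≈ 4.60 mm/h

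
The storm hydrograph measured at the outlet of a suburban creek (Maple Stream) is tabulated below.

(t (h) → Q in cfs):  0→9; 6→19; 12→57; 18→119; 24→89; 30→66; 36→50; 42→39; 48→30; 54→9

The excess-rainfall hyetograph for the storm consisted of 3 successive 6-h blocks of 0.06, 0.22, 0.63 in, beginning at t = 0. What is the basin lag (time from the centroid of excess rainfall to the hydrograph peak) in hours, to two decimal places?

Centroid of excess rainfall: t_c = Σ P_i·t̄_i / ΣP_i = 12.7582 h (block centres at 3, 9, 15 h).
Hydrograph peak occurs at t = 18 h, so basin lag t_L = 18 − 12.7582 = 5.24 h.

t_L ≈ 5.24 h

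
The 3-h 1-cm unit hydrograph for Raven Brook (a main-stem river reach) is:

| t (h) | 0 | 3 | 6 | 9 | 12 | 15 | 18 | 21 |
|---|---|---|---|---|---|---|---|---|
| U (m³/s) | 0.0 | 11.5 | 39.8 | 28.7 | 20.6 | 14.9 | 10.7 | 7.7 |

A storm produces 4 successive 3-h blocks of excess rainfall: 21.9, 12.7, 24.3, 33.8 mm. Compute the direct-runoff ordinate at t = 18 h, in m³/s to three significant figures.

Q ≈ 189 m³/s

By discrete convolution, Q_j = Σ (P_i / 10 mm) · U_{j−i}.
At t = 18 h (j=6): Q = (21.9/10)·10.7 + (12.7/10)·14.9 + (24.3/10)·20.6 + (33.8/10)·28.7 = 189 m³/s.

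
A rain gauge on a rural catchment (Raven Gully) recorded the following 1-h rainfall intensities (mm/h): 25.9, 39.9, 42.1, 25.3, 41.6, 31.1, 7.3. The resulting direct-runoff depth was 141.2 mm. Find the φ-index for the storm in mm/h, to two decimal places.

φ ≈ 10.78 mm/h

Only the 6 blocks with intensity above φ contribute runoff: 25.9, 39.9, 42.1, 25.3, 41.6, 31.1 mm/h.
Σ(I−φ)·Δt = d  ⇒  (25.9+39.9+42.1+25.3+41.6+31.1 − 6φ)·1 = 141.2
φ = (205.9 − 141.2/1) / 6 = 10.78 mm/h.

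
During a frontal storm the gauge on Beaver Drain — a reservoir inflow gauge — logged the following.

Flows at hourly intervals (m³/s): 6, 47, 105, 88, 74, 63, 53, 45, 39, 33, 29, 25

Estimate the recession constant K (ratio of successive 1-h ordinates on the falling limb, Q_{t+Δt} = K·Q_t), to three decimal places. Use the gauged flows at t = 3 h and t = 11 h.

K ≈ 0.854

Using the recession-limb readings at t = 3 h and t = 11 h: Q falls from 88 to 25 m³/s over 8 intervals.
K = (Q₂/Q₁)^(1/8) = (25/88)^(1/8) = 0.854.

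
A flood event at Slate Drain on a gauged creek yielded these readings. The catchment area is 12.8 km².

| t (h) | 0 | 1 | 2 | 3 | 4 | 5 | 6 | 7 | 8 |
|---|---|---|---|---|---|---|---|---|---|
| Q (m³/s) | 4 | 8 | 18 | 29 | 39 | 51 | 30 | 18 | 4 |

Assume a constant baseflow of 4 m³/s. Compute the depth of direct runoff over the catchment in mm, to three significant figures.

Direct runoff: 0.0, 4.0, 14.0, 25.0, 35.0, 47.0, 26.0, 14.0, 0.0 m³/s; ΣQ_DR = 165.0 m³/s.
V = ΣQ_DR · Δt = 165.0 × 3600 s = 5.940 × 10^5 m³.
Over A = 12.8 km², depth = V / A = 46.4 mm.

d ≈ 46.4 mm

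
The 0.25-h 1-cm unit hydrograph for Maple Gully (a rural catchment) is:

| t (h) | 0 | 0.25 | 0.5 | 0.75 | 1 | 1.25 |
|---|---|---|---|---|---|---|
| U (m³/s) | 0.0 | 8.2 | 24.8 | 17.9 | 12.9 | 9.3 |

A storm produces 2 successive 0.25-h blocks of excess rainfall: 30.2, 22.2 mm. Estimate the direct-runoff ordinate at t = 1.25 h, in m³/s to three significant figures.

Q ≈ 56.7 m³/s

By discrete convolution, Q_j = Σ (P_i / 10 mm) · U_{j−i}.
At t = 1.25 h (j=5): Q = (30.2/10)·9.3 + (22.2/10)·12.9 = 56.7 m³/s.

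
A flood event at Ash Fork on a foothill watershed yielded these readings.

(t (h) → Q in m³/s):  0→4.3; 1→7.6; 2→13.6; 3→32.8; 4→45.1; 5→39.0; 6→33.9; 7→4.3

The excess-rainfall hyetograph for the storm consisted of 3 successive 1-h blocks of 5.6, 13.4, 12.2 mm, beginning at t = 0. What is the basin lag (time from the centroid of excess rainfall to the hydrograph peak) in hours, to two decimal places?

Centroid of excess rainfall: t_c = Σ P_i·t̄_i / ΣP_i = 1.7115 h (block centres at 0.5, 1.5, 2.5 h).
Hydrograph peak occurs at t = 4 h, so basin lag t_L = 4 − 1.7115 = 2.29 h.

t_L ≈ 2.29 h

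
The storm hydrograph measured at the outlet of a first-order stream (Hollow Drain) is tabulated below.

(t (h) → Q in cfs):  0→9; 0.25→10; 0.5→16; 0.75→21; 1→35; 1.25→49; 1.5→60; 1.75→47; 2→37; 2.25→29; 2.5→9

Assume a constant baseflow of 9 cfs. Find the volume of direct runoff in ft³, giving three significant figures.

V ≈ 2.01 × 10^5 ft³

Direct-runoff ordinates (Q − Q_b): 0.0, 1.0, 7.0, 12.0, 26.0, 40.0, 51.0, 38.0, 28.0, 20.0, 0.0 cfs.
ΣQ_DR = 223.0 cfs.
With Δt = 0.25 h = 900 s, V = ΣQ_DR · Δt = 223.0 × 900 = 2.01 × 10^5 ft³.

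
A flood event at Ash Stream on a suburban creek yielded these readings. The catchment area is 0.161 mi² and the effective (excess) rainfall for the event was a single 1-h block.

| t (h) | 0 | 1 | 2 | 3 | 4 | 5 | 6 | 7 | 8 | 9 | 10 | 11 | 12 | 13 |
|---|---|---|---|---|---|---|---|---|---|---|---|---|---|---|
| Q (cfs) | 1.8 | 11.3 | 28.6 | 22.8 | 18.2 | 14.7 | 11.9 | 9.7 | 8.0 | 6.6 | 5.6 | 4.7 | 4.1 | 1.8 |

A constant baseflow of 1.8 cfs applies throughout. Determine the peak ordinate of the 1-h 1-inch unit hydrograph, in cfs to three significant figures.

Direct runoff: 0.0, 9.5, 26.8, 21.0, 16.4, 12.9, 10.1, 7.9, 6.2, 4.8, 3.8, 2.9, 2.3, 0.0 cfs; ΣQ_DR = 124.6 cfs, peak = 26.8 cfs.
Runoff depth d = ΣQ_DR·Δt / A = 124.6 × 3600 / (0.161 mi²) = 1.199 in.
The 1-inch UH is the DRH scaled by (1 in)/d, so U_p = 26.8 × 1/1.199 = 22.3 cfs.

U_p ≈ 22.3 cfs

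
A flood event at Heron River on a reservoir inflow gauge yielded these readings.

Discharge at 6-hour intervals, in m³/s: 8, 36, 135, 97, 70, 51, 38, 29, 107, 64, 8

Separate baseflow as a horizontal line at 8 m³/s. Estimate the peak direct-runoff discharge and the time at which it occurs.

Subtracting baseflow gives direct-runoff ordinates: 0.0, 28.0, 127.0, 89.0, 62.0, 43.0, 30.0, 21.0, 99.0, 56.0, 0.0 m³/s.
The maximum is 127.0 m³/s, occurring at the reading for t = 12 h.

Q_p = 127.0 m³/s at t = 12 h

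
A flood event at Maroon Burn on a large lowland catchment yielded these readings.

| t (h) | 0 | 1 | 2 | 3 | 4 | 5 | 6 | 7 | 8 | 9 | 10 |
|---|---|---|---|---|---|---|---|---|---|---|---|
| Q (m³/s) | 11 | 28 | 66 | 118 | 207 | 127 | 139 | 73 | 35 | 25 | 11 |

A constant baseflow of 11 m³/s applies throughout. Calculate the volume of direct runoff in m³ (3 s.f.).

Direct-runoff ordinates (Q − Q_b): 0.0, 17.0, 55.0, 107.0, 196.0, 116.0, 128.0, 62.0, 24.0, 14.0, 0.0 m³/s.
ΣQ_DR = 719.0 m³/s.
With Δt = 1 h = 3600 s, V = ΣQ_DR · Δt = 719.0 × 3600 = 2.59 × 10^6 m³.

V ≈ 2.59 × 10^6 m³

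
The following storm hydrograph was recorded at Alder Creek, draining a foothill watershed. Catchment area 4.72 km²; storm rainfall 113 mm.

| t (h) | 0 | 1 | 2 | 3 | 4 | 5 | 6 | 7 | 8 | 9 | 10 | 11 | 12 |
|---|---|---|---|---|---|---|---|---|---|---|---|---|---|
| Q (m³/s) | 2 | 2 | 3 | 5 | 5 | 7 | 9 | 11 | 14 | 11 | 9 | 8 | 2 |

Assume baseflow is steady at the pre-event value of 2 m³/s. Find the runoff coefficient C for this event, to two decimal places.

C ≈ 0.42

ΣQ_DR = 62.00 m³/s; V = ΣQ_DR·Δt = 2.232 × 10^5 m³.
Runoff depth d = V / A = 47.29 mm.
C = d / P = 47.29 / 113 = 0.42.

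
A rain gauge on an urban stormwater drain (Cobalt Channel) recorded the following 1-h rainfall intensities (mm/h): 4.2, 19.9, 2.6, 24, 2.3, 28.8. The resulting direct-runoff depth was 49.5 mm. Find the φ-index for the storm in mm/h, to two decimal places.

φ ≈ 7.73 mm/h

Only the 3 blocks with intensity above φ contribute runoff: 19.9, 24, 28.8 mm/h.
Σ(I−φ)·Δt = d  ⇒  (19.9+24+28.8 − 3φ)·1 = 49.5
φ = (72.70 − 49.5/1) / 3 = 7.73 mm/h.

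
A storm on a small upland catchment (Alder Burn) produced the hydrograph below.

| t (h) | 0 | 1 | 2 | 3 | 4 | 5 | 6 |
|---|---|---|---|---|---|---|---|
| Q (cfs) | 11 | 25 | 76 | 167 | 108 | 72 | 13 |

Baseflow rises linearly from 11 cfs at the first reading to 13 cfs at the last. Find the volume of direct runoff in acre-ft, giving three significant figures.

Direct-runoff ordinates (Q − Q_b): 0.00, 13.67, 64.33, 155.00, 95.67, 59.33, 0.00 cfs.
ΣQ_DR = 388.0 cfs.
With Δt = 1 h = 3600 s, V = ΣQ_DR · Δt = 388.0 × 3600 = 1.40 × 10^6 ft³ = 32.1 acre-ft.

V ≈ 32.1 acre-ft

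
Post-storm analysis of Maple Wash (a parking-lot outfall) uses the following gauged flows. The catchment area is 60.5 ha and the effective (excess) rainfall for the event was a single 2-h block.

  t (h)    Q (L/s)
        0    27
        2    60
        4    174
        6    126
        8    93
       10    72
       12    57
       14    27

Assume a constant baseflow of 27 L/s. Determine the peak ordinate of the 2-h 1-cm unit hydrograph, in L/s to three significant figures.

Direct runoff: 0.0, 33.0, 147.0, 99.0, 66.0, 45.0, 30.0, 0.0 L/s; ΣQ_DR = 420.0 L/s, peak = 147.0 L/s.
Runoff depth d = ΣQ_DR·Δt / A = 420.0 × 7200 / (60.5 ha) = 4.998 mm.
The 1-cm UH is the DRH scaled by (10 mm)/d, so U_p = 147.0 × 10/4.998 = 294 L/s.

U_p ≈ 294 L/s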